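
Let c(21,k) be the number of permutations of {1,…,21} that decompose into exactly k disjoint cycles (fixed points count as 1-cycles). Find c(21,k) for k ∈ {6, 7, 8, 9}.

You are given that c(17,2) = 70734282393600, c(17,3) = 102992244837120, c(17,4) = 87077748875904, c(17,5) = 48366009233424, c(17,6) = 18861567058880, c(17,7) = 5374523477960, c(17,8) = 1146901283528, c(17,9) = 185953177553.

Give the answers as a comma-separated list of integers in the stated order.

3599979517947607200, 1206647803780373360, 311333643161390640, 63030812099294896

i=18: T(18,3)=70734282393600+17·102992244837120=1821602444624640 | T(18,4)=102992244837120+17·87077748875904=1583313975727488 | T(18,5)=87077748875904+17·48366009233424=909299905844112 | T(18,6)=48366009233424+17·18861567058880=369012649234384 | T(18,7)=18861567058880+17·5374523477960=110228466184200 | T(18,8)=5374523477960+17·1146901283528=24871845297936 | T(18,9)=1146901283528+17·185953177553=4308105301929
i=19: T(19,4)=1821602444624640+18·1583313975727488=30321254007719424 | T(19,5)=1583313975727488+18·909299905844112=17950712280921504 | T(19,6)=909299905844112+18·369012649234384=7551527592063024 | T(19,7)=369012649234384+18·110228466184200=2353125040549984 | T(19,8)=110228466184200+18·24871845297936=557921681547048 | T(19,9)=24871845297936+18·4308105301929=102417740732658
i=20: T(20,5)=30321254007719424+19·17950712280921504=371384787345228000 | T(20,6)=17950712280921504+19·7551527592063024=161429736530118960 | T(20,7)=7551527592063024+19·2353125040549984=52260903362512720 | T(20,8)=2353125040549984+19·557921681547048=12953636989943896 | T(20,9)=557921681547048+19·102417740732658=2503858755467550
i=21: T(21,6)=371384787345228000+20·161429736530118960=3599979517947607200 | T(21,7)=161429736530118960+20·52260903362512720=1206647803780373360 | T(21,8)=52260903362512720+20·12953636989943896=311333643161390640 | T(21,9)=12953636989943896+20·2503858755467550=63030812099294896
Read c(21,6) = 3599979517947607200, c(21,7) = 1206647803780373360, c(21,8) = 311333643161390640, c(21,9) = 63030812099294896.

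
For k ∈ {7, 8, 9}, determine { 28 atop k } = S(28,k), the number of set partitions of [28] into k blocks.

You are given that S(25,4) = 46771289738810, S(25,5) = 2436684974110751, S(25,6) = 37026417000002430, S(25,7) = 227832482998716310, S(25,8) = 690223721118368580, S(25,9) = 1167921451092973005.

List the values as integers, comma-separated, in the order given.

82892803728383735268, 392678226281361931131, 1006698291338432496375

@26  (26,5):2436684974110751·5+46771289738810→12230196160292565, (26,6):37026417000002430·6+2436684974110751→224595186974125331, (26,7):227832482998716310·7+37026417000002430→1631853797991016600, (26,8):690223721118368580·8+227832482998716310→5749622251945664950, (26,9):1167921451092973005·9+690223721118368580→11201516780955125625
@27  (27,6):224595186974125331·6+12230196160292565→1359801318005044551, (27,7):1631853797991016600·7+224595186974125331→11647571772911241531, (27,8):5749622251945664950·8+1631853797991016600→47628831813556336200, (27,9):11201516780955125625·9+5749622251945664950→106563273280541795575
@28  (28,7):11647571772911241531·7+1359801318005044551→82892803728383735268, (28,8):47628831813556336200·8+11647571772911241531→392678226281361931131, (28,9):106563273280541795575·9+47628831813556336200→1006698291338432496375
Read S(28,7) = 82892803728383735268, S(28,8) = 392678226281361931131, S(28,9) = 1006698291338432496375.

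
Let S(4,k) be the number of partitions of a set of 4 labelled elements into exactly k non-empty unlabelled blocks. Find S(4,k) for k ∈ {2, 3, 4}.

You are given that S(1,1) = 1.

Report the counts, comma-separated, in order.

7, 6, 1

row 2: T[2][1]=1·1+0=1  T[2][2]=2·0+1=1
row 3: T[3][1]=1·1+0=1  T[3][2]=2·1+1=3  T[3][3]=3·0+1=1
row 4: T[4][2]=2·3+1=7  T[4][3]=3·1+3=6  T[4][4]=4·0+1=1
Read S(4,2) = 7, S(4,3) = 6, S(4,4) = 1.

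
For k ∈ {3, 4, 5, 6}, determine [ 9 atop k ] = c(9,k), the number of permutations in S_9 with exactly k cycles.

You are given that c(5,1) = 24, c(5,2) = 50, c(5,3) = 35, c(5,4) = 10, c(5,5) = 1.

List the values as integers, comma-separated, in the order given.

118124, 67284, 22449, 4536

row 6: T[6][1]=5·24+0=120  T[6][2]=5·50+24=274  T[6][3]=5·35+50=225  T[6][4]=5·10+35=85  T[6][5]=5·1+10=15  T[6][6]=5·0+1=1
row 7: T[7][1]=6·120+0=720  T[7][2]=6·274+120=1764  T[7][3]=6·225+274=1624  T[7][4]=6·85+225=735  T[7][5]=6·15+85=175  T[7][6]=6·1+15=21
row 8: T[8][2]=7·1764+720=13068  T[8][3]=7·1624+1764=13132  T[8][4]=7·735+1624=6769  T[8][5]=7·175+735=1960  T[8][6]=7·21+175=322
row 9: T[9][3]=8·13132+13068=118124  T[9][4]=8·6769+13132=67284  T[9][5]=8·1960+6769=22449  T[9][6]=8·322+1960=4536
Read c(9,3) = 118124, c(9,4) = 67284, c(9,5) = 22449, c(9,6) = 4536.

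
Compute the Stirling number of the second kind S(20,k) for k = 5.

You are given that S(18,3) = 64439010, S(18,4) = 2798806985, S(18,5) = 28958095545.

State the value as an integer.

[19] T[19,4]:4*2798806985+64439010=11259666950 · T[19,5]:5*28958095545+2798806985=147589284710
[20] T[20,5]:5*147589284710+11259666950=749206090500
Read S(20,5) = 749206090500.

749206090500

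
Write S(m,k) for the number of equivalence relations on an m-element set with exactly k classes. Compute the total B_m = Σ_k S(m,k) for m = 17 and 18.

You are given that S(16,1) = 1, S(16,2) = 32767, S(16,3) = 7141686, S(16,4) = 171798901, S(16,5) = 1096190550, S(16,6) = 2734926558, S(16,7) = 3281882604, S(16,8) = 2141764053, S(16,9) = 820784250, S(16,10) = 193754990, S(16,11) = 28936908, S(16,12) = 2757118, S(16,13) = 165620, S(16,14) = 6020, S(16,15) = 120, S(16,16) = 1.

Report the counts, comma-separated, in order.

82864869804, 682076806159

i=17: T(17,1)=0+1·1=1 | T(17,2)=1+2·32767=65535 | T(17,3)=32767+3·7141686=21457825 | T(17,4)=7141686+4·171798901=694337290 | T(17,5)=171798901+5·1096190550=5652751651 | T(17,6)=1096190550+6·2734926558=17505749898 | T(17,7)=2734926558+7·3281882604=25708104786 | T(17,8)=3281882604+8·2141764053=20415995028 | T(17,9)=2141764053+9·820784250=9528822303 | T(17,10)=820784250+10·193754990=2758334150 | T(17,11)=193754990+11·28936908=512060978 | T(17,12)=28936908+12·2757118=62022324 | T(17,13)=2757118+13·165620=4910178 | T(17,14)=165620+14·6020=249900 | T(17,15)=6020+15·120=7820 | T(17,16)=120+16·1=136 | T(17,17)=1+17·0=1
i=18: T(18,1)=0+1·1=1 | T(18,2)=1+2·65535=131071 | T(18,3)=65535+3·21457825=64439010 | T(18,4)=21457825+4·694337290=2798806985 | T(18,5)=694337290+5·5652751651=28958095545 | T(18,6)=5652751651+6·17505749898=110687251039 | T(18,7)=17505749898+7·25708104786=197462483400 | T(18,8)=25708104786+8·20415995028=189036065010 | T(18,9)=20415995028+9·9528822303=106175395755 | T(18,10)=9528822303+10·2758334150=37112163803 | T(18,11)=2758334150+11·512060978=8391004908 | T(18,12)=512060978+12·62022324=1256328866 | T(18,13)=62022324+13·4910178=125854638 | T(18,14)=4910178+14·249900=8408778 | T(18,15)=249900+15·7820=367200 | T(18,16)=7820+16·136=9996 | T(18,17)=136+17·1=153 | T(18,18)=1+18·0=1
B_17 = ΣS(17,k) = 1+65535+21457825+694337290+5652751651+17505749898+25708104786+20415995028+9528822303+2758334150+512060978+62022324+4910178+249900+7820+136+1 = 82864869804
B_18 = ΣS(18,k) = 1+131071+64439010+2798806985+28958095545+110687251039+197462483400+189036065010+106175395755+37112163803+8391004908+1256328866+125854638+8408778+367200+9996+153+1 = 682076806159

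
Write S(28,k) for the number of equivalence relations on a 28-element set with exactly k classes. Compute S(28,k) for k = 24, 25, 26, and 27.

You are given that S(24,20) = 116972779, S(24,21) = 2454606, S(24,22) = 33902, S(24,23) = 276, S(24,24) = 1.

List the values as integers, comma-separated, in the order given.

460192005, 6654375, 64701, 378

r25: T_25,21=21×2454606+116972779=168519505; T_25,22=22×33902+2454606=3200450; T_25,23=23×276+33902=40250; T_25,24=24×1+276=300; T_25,25=25×0+1=1
r26: T_26,22=22×3200450+168519505=238929405; T_26,23=23×40250+3200450=4126200; T_26,24=24×300+40250=47450; T_26,25=25×1+300=325; T_26,26=26×0+1=1
r27: T_27,23=23×4126200+238929405=333832005; T_27,24=24×47450+4126200=5265000; T_27,25=25×325+47450=55575; T_27,26=26×1+325=351; T_27,27=27×0+1=1
r28: T_28,24=24×5265000+333832005=460192005; T_28,25=25×55575+5265000=6654375; T_28,26=26×351+55575=64701; T_28,27=27×1+351=378
Read S(28,24) = 460192005, S(28,25) = 6654375, S(28,26) = 64701, S(28,27) = 378.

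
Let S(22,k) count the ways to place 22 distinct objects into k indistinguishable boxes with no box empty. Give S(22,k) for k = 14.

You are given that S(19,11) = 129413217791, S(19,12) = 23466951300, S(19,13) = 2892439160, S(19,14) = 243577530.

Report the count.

@20  (20,12):23466951300·12+129413217791→411016633391, (20,13):2892439160·13+23466951300→61068660380, (20,14):243577530·14+2892439160→6302524580
@21  (21,13):61068660380·13+411016633391→1204909218331, (21,14):6302524580·14+61068660380→149304004500
@22  (22,14):149304004500·14+1204909218331→3295165281331
Read S(22,14) = 3295165281331.

3295165281331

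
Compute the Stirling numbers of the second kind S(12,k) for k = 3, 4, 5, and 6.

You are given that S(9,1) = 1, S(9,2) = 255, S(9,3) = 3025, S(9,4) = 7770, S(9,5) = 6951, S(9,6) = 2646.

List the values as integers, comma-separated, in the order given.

86526, 611501, 1379400, 1323652

r10: T_10,1=1×1+0=1; T_10,2=2×255+1=511; T_10,3=3×3025+255=9330; T_10,4=4×7770+3025=34105; T_10,5=5×6951+7770=42525; T_10,6=6×2646+6951=22827
r11: T_11,2=2×511+1=1023; T_11,3=3×9330+511=28501; T_11,4=4×34105+9330=145750; T_11,5=5×42525+34105=246730; T_11,6=6×22827+42525=179487
r12: T_12,3=3×28501+1023=86526; T_12,4=4×145750+28501=611501; T_12,5=5×246730+145750=1379400; T_12,6=6×179487+246730=1323652
Read S(12,3) = 86526, S(12,4) = 611501, S(12,5) = 1379400, S(12,6) = 1323652.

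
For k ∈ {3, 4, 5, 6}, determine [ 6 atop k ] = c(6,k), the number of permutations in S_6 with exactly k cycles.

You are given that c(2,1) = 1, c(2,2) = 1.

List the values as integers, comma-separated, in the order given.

r3: T_3,1=2×1+0=2; T_3,2=2×1+1=3; T_3,3=2×0+1=1
r4: T_4,1=3×2+0=6; T_4,2=3×3+2=11; T_4,3=3×1+3=6; T_4,4=3×0+1=1
r5: T_5,2=4×11+6=50; T_5,3=4×6+11=35; T_5,4=4×1+6=10; T_5,5=4×0+1=1
r6: T_6,3=5×35+50=225; T_6,4=5×10+35=85; T_6,5=5×1+10=15; T_6,6=5×0+1=1
Read c(6,3) = 225, c(6,4) = 85, c(6,5) = 15, c(6,6) = 1.

225, 85, 15, 1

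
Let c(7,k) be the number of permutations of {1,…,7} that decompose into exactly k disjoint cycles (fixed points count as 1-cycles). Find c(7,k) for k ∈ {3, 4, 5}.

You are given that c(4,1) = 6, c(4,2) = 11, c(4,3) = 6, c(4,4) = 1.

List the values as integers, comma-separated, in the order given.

1624, 735, 175

i=5: T(5,1)=0+4·6=24 | T(5,2)=6+4·11=50 | T(5,3)=11+4·6=35 | T(5,4)=6+4·1=10 | T(5,5)=1+4·0=1
i=6: T(6,2)=24+5·50=274 | T(6,3)=50+5·35=225 | T(6,4)=35+5·10=85 | T(6,5)=10+5·1=15
i=7: T(7,3)=274+6·225=1624 | T(7,4)=225+6·85=735 | T(7,5)=85+6·15=175
Read c(7,3) = 1624, c(7,4) = 735, c(7,5) = 175.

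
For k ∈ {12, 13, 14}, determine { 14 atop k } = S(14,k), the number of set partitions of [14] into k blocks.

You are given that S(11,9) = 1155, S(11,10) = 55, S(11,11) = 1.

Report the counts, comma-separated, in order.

3367, 91, 1

row 12: T[12][10]=10·55+1155=1705  T[12][11]=11·1+55=66  T[12][12]=12·0+1=1
row 13: T[13][11]=11·66+1705=2431  T[13][12]=12·1+66=78  T[13][13]=13·0+1=1
row 14: T[14][12]=12·78+2431=3367  T[14][13]=13·1+78=91  T[14][14]=14·0+1=1
Read S(14,12) = 3367, S(14,13) = 91, S(14,14) = 1.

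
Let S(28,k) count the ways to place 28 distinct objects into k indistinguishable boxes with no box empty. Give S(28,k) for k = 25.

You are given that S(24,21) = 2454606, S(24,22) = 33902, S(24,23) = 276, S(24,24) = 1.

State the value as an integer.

r25: T_25,22=22×33902+2454606=3200450; T_25,23=23×276+33902=40250; T_25,24=24×1+276=300; T_25,25=25×0+1=1
r26: T_26,23=23×40250+3200450=4126200; T_26,24=24×300+40250=47450; T_26,25=25×1+300=325
r27: T_27,24=24×47450+4126200=5265000; T_27,25=25×325+47450=55575
r28: T_28,25=25×55575+5265000=6654375
Read S(28,25) = 6654375.

6654375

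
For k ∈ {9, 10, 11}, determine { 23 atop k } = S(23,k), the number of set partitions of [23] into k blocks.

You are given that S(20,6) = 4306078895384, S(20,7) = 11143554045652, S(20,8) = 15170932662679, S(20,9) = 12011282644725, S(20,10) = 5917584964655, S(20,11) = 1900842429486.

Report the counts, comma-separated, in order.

12320068811796900, 9593401297313460, 4864251308951100

r21: T_21,7=7×11143554045652+4306078895384=82310957214948; T_21,8=8×15170932662679+11143554045652=132511015347084; T_21,9=9×12011282644725+15170932662679=123272476465204; T_21,10=10×5917584964655+12011282644725=71187132291275; T_21,11=11×1900842429486+5917584964655=26826851689001
r22: T_22,8=8×132511015347084+82310957214948=1142399079991620; T_22,9=9×123272476465204+132511015347084=1241963303533920; T_22,10=10×71187132291275+123272476465204=835143799377954; T_22,11=11×26826851689001+71187132291275=366282500870286
r23: T_23,9=9×1241963303533920+1142399079991620=12320068811796900; T_23,10=10×835143799377954+1241963303533920=9593401297313460; T_23,11=11×366282500870286+835143799377954=4864251308951100
Read S(23,9) = 12320068811796900, S(23,10) = 9593401297313460, S(23,11) = 4864251308951100.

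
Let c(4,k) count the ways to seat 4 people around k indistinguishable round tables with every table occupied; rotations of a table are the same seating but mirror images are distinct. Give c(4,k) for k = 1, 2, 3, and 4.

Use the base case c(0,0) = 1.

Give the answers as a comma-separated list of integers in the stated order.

i=1: T(1,1)=1+0·0=1
i=2: T(2,1)=0+1·1=1 | T(2,2)=1+1·0=1
i=3: T(3,1)=0+2·1=2 | T(3,2)=1+2·1=3 | T(3,3)=1+2·0=1
i=4: T(4,1)=0+3·2=6 | T(4,2)=2+3·3=11 | T(4,3)=3+3·1=6 | T(4,4)=1+3·0=1
Read c(4,1) = 6, c(4,2) = 11, c(4,3) = 6, c(4,4) = 1.

6, 11, 6, 1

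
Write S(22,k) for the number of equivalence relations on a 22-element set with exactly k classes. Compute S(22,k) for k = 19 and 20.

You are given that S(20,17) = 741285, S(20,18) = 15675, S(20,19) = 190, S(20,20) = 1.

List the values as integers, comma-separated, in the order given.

i=21: T(21,18)=741285+18·15675=1023435 | T(21,19)=15675+19·190=19285 | T(21,20)=190+20·1=210
i=22: T(22,19)=1023435+19·19285=1389850 | T(22,20)=19285+20·210=23485
Read S(22,19) = 1389850, S(22,20) = 23485.

1389850, 23485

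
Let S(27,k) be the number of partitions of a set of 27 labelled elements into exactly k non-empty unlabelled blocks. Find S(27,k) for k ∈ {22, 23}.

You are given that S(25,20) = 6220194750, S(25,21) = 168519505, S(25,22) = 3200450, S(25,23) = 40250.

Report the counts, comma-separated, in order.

row 26: T[26][21]=21·168519505+6220194750=9759104355  T[26][22]=22·3200450+168519505=238929405  T[26][23]=23·40250+3200450=4126200
row 27: T[27][22]=22·238929405+9759104355=15015551265  T[27][23]=23·4126200+238929405=333832005
Read S(27,22) = 15015551265, S(27,23) = 333832005.

15015551265, 333832005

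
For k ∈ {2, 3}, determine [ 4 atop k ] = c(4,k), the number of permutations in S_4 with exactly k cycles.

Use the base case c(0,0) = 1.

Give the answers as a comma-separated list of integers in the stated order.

11, 6

[1] T[1,1]:0*0+1=1
[2] T[2,1]:1*1+0=1 · T[2,2]:1*0+1=1
[3] T[3,1]:2*1+0=2 · T[3,2]:2*1+1=3 · T[3,3]:2*0+1=1
[4] T[4,2]:3*3+2=11 · T[4,3]:3*1+3=6
Read c(4,2) = 11, c(4,3) = 6.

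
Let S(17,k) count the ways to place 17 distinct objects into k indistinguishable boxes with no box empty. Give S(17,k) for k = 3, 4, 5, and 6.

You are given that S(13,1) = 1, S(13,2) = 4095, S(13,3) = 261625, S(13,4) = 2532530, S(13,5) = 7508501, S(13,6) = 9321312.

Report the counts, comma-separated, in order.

21457825, 694337290, 5652751651, 17505749898

@14  (14,1):1·1+0→1, (14,2):4095·2+1→8191, (14,3):261625·3+4095→788970, (14,4):2532530·4+261625→10391745, (14,5):7508501·5+2532530→40075035, (14,6):9321312·6+7508501→63436373
@15  (15,1):1·1+0→1, (15,2):8191·2+1→16383, (15,3):788970·3+8191→2375101, (15,4):10391745·4+788970→42355950, (15,5):40075035·5+10391745→210766920, (15,6):63436373·6+40075035→420693273
@16  (16,2):16383·2+1→32767, (16,3):2375101·3+16383→7141686, (16,4):42355950·4+2375101→171798901, (16,5):210766920·5+42355950→1096190550, (16,6):420693273·6+210766920→2734926558
@17  (17,3):7141686·3+32767→21457825, (17,4):171798901·4+7141686→694337290, (17,5):1096190550·5+171798901→5652751651, (17,6):2734926558·6+1096190550→17505749898
Read S(17,3) = 21457825, S(17,4) = 694337290, S(17,5) = 5652751651, S(17,6) = 17505749898.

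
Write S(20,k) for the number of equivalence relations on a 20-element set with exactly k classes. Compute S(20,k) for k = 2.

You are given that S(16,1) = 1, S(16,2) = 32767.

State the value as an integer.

524287

row 17: T[17][1]=1·1+0=1  T[17][2]=2·32767+1=65535
row 18: T[18][1]=1·1+0=1  T[18][2]=2·65535+1=131071
row 19: T[19][1]=1·1+0=1  T[19][2]=2·131071+1=262143
row 20: T[20][2]=2·262143+1=524287
Read S(20,2) = 524287.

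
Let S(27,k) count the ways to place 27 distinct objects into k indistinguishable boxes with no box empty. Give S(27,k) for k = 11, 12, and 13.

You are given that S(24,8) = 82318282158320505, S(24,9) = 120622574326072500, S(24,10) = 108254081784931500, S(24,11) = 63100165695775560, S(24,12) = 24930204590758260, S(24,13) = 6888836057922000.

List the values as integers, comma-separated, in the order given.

123519417123830092365, 71823166587281982600, 29206898819153109600

@25  (25,9):120622574326072500·9+82318282158320505→1167921451092973005, (25,10):108254081784931500·10+120622574326072500→1203163392175387500, (25,11):63100165695775560·11+108254081784931500→802355904438462660, (25,12):24930204590758260·12+63100165695775560→362262620784874680, (25,13):6888836057922000·13+24930204590758260→114485073343744260
@26  (26,10):1203163392175387500·10+1167921451092973005→13199555372846848005, (26,11):802355904438462660·11+1203163392175387500→10029078340998476760, (26,12):362262620784874680·12+802355904438462660→5149507353856958820, (26,13):114485073343744260·13+362262620784874680→1850568574253550060
@27  (27,11):10029078340998476760·11+13199555372846848005→123519417123830092365, (27,12):5149507353856958820·12+10029078340998476760→71823166587281982600, (27,13):1850568574253550060·13+5149507353856958820→29206898819153109600
Read S(27,11) = 123519417123830092365, S(27,12) = 71823166587281982600, S(27,13) = 29206898819153109600.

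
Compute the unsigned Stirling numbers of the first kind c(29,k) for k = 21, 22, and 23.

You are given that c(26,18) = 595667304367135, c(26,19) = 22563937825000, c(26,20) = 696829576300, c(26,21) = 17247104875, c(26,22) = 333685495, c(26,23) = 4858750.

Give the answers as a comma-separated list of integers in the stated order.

4285624815406935, 123268226851770, 2918785153245

i=27: T(27,19)=595667304367135+26·22563937825000=1182329687817135 | T(27,20)=22563937825000+26·696829576300=40681506808800 | T(27,21)=696829576300+26·17247104875=1145254303050 | T(27,22)=17247104875+26·333685495=25922927745 | T(27,23)=333685495+26·4858750=460012995
i=28: T(28,20)=1182329687817135+27·40681506808800=2280730371654735 | T(28,21)=40681506808800+27·1145254303050=71603372991150 | T(28,22)=1145254303050+27·25922927745=1845173352165 | T(28,23)=25922927745+27·460012995=38343278610
i=29: T(29,21)=2280730371654735+28·71603372991150=4285624815406935 | T(29,22)=71603372991150+28·1845173352165=123268226851770 | T(29,23)=1845173352165+28·38343278610=2918785153245
Read c(29,21) = 4285624815406935, c(29,22) = 123268226851770, c(29,23) = 2918785153245.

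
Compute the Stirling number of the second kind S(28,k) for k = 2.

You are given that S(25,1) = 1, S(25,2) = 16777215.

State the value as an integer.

i=26: T(26,1)=0+1·1=1 | T(26,2)=1+2·16777215=33554431
i=27: T(27,1)=0+1·1=1 | T(27,2)=1+2·33554431=67108863
i=28: T(28,2)=1+2·67108863=134217727
Read S(28,2) = 134217727.

134217727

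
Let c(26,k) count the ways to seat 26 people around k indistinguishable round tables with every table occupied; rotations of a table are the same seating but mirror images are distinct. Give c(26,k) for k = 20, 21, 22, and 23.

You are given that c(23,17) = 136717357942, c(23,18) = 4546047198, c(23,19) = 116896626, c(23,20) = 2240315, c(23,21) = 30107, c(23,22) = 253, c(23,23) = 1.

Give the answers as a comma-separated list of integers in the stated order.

r24: T_24,18=23×4546047198+136717357942=241276443496; T_24,19=23×116896626+4546047198=7234669596; T_24,20=23×2240315+116896626=168423871; T_24,21=23×30107+2240315=2932776; T_24,22=23×253+30107=35926; T_24,23=23×1+253=276
r25: T_25,19=24×7234669596+241276443496=414908513800; T_25,20=24×168423871+7234669596=11276842500; T_25,21=24×2932776+168423871=238810495; T_25,22=24×35926+2932776=3795000; T_25,23=24×276+35926=42550
r26: T_26,20=25×11276842500+414908513800=696829576300; T_26,21=25×238810495+11276842500=17247104875; T_26,22=25×3795000+238810495=333685495; T_26,23=25×42550+3795000=4858750
Read c(26,20) = 696829576300, c(26,21) = 17247104875, c(26,22) = 333685495, c(26,23) = 4858750.

696829576300, 17247104875, 333685495, 4858750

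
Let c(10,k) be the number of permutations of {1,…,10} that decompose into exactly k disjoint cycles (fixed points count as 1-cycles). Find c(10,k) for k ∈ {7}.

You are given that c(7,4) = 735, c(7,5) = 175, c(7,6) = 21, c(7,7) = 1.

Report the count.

@8  (8,5):175·7+735→1960, (8,6):21·7+175→322, (8,7):1·7+21→28
@9  (9,6):322·8+1960→4536, (9,7):28·8+322→546
@10  (10,7):546·9+4536→9450
Read c(10,7) = 9450.

9450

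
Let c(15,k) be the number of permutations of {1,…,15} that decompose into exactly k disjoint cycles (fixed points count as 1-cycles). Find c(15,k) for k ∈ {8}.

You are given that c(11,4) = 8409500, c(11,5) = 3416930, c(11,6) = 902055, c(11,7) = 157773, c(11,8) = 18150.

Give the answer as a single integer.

row 12: T[12][5]=11·3416930+8409500=45995730  T[12][6]=11·902055+3416930=13339535  T[12][7]=11·157773+902055=2637558  T[12][8]=11·18150+157773=357423
row 13: T[13][6]=12·13339535+45995730=206070150  T[13][7]=12·2637558+13339535=44990231  T[13][8]=12·357423+2637558=6926634
row 14: T[14][7]=13·44990231+206070150=790943153  T[14][8]=13·6926634+44990231=135036473
row 15: T[15][8]=14·135036473+790943153=2681453775
Read c(15,8) = 2681453775.

2681453775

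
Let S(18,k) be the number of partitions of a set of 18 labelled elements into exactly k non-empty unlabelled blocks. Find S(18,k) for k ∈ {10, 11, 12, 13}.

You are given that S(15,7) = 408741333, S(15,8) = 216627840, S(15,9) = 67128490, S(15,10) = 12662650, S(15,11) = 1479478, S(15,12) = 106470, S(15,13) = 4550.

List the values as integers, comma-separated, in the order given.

r16: T_16,8=8×216627840+408741333=2141764053; T_16,9=9×67128490+216627840=820784250; T_16,10=10×12662650+67128490=193754990; T_16,11=11×1479478+12662650=28936908; T_16,12=12×106470+1479478=2757118; T_16,13=13×4550+106470=165620
r17: T_17,9=9×820784250+2141764053=9528822303; T_17,10=10×193754990+820784250=2758334150; T_17,11=11×28936908+193754990=512060978; T_17,12=12×2757118+28936908=62022324; T_17,13=13×165620+2757118=4910178
r18: T_18,10=10×2758334150+9528822303=37112163803; T_18,11=11×512060978+2758334150=8391004908; T_18,12=12×62022324+512060978=1256328866; T_18,13=13×4910178+62022324=125854638
Read S(18,10) = 37112163803, S(18,11) = 8391004908, S(18,12) = 1256328866, S(18,13) = 125854638.

37112163803, 8391004908, 1256328866, 125854638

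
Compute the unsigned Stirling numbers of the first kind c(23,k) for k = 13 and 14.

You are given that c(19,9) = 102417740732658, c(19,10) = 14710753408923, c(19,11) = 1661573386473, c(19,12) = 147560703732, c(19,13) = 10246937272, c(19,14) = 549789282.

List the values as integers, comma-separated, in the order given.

[20] T[20,10]:19*14710753408923+102417740732658=381922055502195 · T[20,11]:19*1661573386473+14710753408923=46280647751910 · T[20,12]:19*147560703732+1661573386473=4465226757381 · T[20,13]:19*10246937272+147560703732=342252511900 · T[20,14]:19*549789282+10246937272=20692933630
[21] T[21,11]:20*46280647751910+381922055502195=1307535010540395 · T[21,12]:20*4465226757381+46280647751910=135585182899530 · T[21,13]:20*342252511900+4465226757381=11310276995381 · T[21,14]:20*20692933630+342252511900=756111184500
[22] T[22,12]:21*135585182899530+1307535010540395=4154823851430525 · T[22,13]:21*11310276995381+135585182899530=373100999802531 · T[22,14]:21*756111184500+11310276995381=27188611869881
[23] T[23,13]:22*373100999802531+4154823851430525=12363045847086207 · T[23,14]:22*27188611869881+373100999802531=971250460939913
Read c(23,13) = 12363045847086207, c(23,14) = 971250460939913.

12363045847086207, 971250460939913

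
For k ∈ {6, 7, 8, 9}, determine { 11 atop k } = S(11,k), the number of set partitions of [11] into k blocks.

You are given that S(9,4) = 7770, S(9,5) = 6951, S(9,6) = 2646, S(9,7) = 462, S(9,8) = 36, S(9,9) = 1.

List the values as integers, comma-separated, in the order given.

[10] T[10,5]:5*6951+7770=42525 · T[10,6]:6*2646+6951=22827 · T[10,7]:7*462+2646=5880 · T[10,8]:8*36+462=750 · T[10,9]:9*1+36=45
[11] T[11,6]:6*22827+42525=179487 · T[11,7]:7*5880+22827=63987 · T[11,8]:8*750+5880=11880 · T[11,9]:9*45+750=1155
Read S(11,6) = 179487, S(11,7) = 63987, S(11,8) = 11880, S(11,9) = 1155.

179487, 63987, 11880, 1155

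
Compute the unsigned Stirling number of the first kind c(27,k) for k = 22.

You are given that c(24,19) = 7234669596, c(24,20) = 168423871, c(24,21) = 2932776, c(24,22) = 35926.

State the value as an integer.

25922927745

[25] T[25,20]:24*168423871+7234669596=11276842500 · T[25,21]:24*2932776+168423871=238810495 · T[25,22]:24*35926+2932776=3795000
[26] T[26,21]:25*238810495+11276842500=17247104875 · T[26,22]:25*3795000+238810495=333685495
[27] T[27,22]:26*333685495+17247104875=25922927745
Read c(27,22) = 25922927745.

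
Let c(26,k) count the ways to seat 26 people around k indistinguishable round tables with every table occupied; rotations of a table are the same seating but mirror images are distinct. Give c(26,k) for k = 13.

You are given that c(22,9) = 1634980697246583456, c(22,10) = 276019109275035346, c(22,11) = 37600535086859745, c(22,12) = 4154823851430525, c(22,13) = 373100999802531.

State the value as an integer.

@23  (23,10):276019109275035346·22+1634980697246583456→7707401101297361068, (23,11):37600535086859745·22+276019109275035346→1103230881185949736, (23,12):4154823851430525·22+37600535086859745→129006659818331295, (23,13):373100999802531·22+4154823851430525→12363045847086207
@24  (24,11):1103230881185949736·23+7707401101297361068→33081711368574204996, (24,12):129006659818331295·23+1103230881185949736→4070384057007569521, (24,13):12363045847086207·23+129006659818331295→413356714301314056
@25  (25,12):4070384057007569521·24+33081711368574204996→130770928736755873500, (25,13):413356714301314056·24+4070384057007569521→13990945200239106865
@26  (26,13):13990945200239106865·25+130770928736755873500→480544558742733545125
Read c(26,13) = 480544558742733545125.

480544558742733545125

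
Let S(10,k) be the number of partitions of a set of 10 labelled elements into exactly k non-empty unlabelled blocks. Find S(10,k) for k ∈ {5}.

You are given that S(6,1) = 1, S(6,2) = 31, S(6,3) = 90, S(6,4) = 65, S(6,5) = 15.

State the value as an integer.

42525

row 7: T[7][2]=2·31+1=63  T[7][3]=3·90+31=301  T[7][4]=4·65+90=350  T[7][5]=5·15+65=140
row 8: T[8][3]=3·301+63=966  T[8][4]=4·350+301=1701  T[8][5]=5·140+350=1050
row 9: T[9][4]=4·1701+966=7770  T[9][5]=5·1050+1701=6951
row 10: T[10][5]=5·6951+7770=42525
Read S(10,5) = 42525.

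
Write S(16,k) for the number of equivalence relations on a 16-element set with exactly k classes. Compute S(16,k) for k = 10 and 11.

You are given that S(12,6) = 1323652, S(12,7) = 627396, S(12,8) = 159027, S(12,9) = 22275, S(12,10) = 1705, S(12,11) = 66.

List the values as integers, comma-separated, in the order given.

193754990, 28936908

row 13: T[13][7]=7·627396+1323652=5715424  T[13][8]=8·159027+627396=1899612  T[13][9]=9·22275+159027=359502  T[13][10]=10·1705+22275=39325  T[13][11]=11·66+1705=2431
row 14: T[14][8]=8·1899612+5715424=20912320  T[14][9]=9·359502+1899612=5135130  T[14][10]=10·39325+359502=752752  T[14][11]=11·2431+39325=66066
row 15: T[15][9]=9·5135130+20912320=67128490  T[15][10]=10·752752+5135130=12662650  T[15][11]=11·66066+752752=1479478
row 16: T[16][10]=10·12662650+67128490=193754990  T[16][11]=11·1479478+12662650=28936908
Read S(16,10) = 193754990, S(16,11) = 28936908.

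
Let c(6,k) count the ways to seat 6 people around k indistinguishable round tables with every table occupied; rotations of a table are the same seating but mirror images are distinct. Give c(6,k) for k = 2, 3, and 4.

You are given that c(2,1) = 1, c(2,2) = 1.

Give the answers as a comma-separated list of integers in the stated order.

[3] T[3,1]:2*1+0=2 · T[3,2]:2*1+1=3 · T[3,3]:2*0+1=1
[4] T[4,1]:3*2+0=6 · T[4,2]:3*3+2=11 · T[4,3]:3*1+3=6 · T[4,4]:3*0+1=1
[5] T[5,1]:4*6+0=24 · T[5,2]:4*11+6=50 · T[5,3]:4*6+11=35 · T[5,4]:4*1+6=10
[6] T[6,2]:5*50+24=274 · T[6,3]:5*35+50=225 · T[6,4]:5*10+35=85
Read c(6,2) = 274, c(6,3) = 225, c(6,4) = 85.

274, 225, 85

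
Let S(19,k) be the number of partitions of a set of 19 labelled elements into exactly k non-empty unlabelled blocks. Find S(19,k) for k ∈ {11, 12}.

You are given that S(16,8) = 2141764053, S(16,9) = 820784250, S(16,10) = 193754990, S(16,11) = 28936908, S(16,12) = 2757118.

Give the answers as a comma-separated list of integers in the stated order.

r17: T_17,9=9×820784250+2141764053=9528822303; T_17,10=10×193754990+820784250=2758334150; T_17,11=11×28936908+193754990=512060978; T_17,12=12×2757118+28936908=62022324
r18: T_18,10=10×2758334150+9528822303=37112163803; T_18,11=11×512060978+2758334150=8391004908; T_18,12=12×62022324+512060978=1256328866
r19: T_19,11=11×8391004908+37112163803=129413217791; T_19,12=12×1256328866+8391004908=23466951300
Read S(19,11) = 129413217791, S(19,12) = 23466951300.

129413217791, 23466951300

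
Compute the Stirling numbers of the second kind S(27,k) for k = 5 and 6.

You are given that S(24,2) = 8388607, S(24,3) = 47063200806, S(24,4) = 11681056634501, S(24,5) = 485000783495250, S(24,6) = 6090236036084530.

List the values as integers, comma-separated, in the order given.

@25  (25,3):47063200806·3+8388607→141197991025, (25,4):11681056634501·4+47063200806→46771289738810, (25,5):485000783495250·5+11681056634501→2436684974110751, (25,6):6090236036084530·6+485000783495250→37026417000002430
@26  (26,4):46771289738810·4+141197991025→187226356946265, (26,5):2436684974110751·5+46771289738810→12230196160292565, (26,6):37026417000002430·6+2436684974110751→224595186974125331
@27  (27,5):12230196160292565·5+187226356946265→61338207158409090, (27,6):224595186974125331·6+12230196160292565→1359801318005044551
Read S(27,5) = 61338207158409090, S(27,6) = 1359801318005044551.

61338207158409090, 1359801318005044551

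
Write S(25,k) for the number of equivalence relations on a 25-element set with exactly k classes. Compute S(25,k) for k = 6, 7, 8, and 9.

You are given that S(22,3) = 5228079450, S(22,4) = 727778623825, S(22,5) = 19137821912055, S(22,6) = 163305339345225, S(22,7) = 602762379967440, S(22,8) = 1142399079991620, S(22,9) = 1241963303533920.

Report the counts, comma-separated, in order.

37026417000002430, 227832482998716310, 690223721118368580, 1167921451092973005

[23] T[23,4]:4*727778623825+5228079450=2916342574750 · T[23,5]:5*19137821912055+727778623825=96416888184100 · T[23,6]:6*163305339345225+19137821912055=998969857983405 · T[23,7]:7*602762379967440+163305339345225=4382641999117305 · T[23,8]:8*1142399079991620+602762379967440=9741955019900400 · T[23,9]:9*1241963303533920+1142399079991620=12320068811796900
[24] T[24,5]:5*96416888184100+2916342574750=485000783495250 · T[24,6]:6*998969857983405+96416888184100=6090236036084530 · T[24,7]:7*4382641999117305+998969857983405=31677463851804540 · T[24,8]:8*9741955019900400+4382641999117305=82318282158320505 · T[24,9]:9*12320068811796900+9741955019900400=120622574326072500
[25] T[25,6]:6*6090236036084530+485000783495250=37026417000002430 · T[25,7]:7*31677463851804540+6090236036084530=227832482998716310 · T[25,8]:8*82318282158320505+31677463851804540=690223721118368580 · T[25,9]:9*120622574326072500+82318282158320505=1167921451092973005
Read S(25,6) = 37026417000002430, S(25,7) = 227832482998716310, S(25,8) = 690223721118368580, S(25,9) = 1167921451092973005.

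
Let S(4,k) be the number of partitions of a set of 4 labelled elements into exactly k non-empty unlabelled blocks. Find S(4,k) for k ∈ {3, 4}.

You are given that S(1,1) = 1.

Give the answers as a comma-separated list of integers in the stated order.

6, 1

row 2: T[2][1]=1·1+0=1  T[2][2]=2·0+1=1
row 3: T[3][2]=2·1+1=3  T[3][3]=3·0+1=1
row 4: T[4][3]=3·1+3=6  T[4][4]=4·0+1=1
Read S(4,3) = 6, S(4,4) = 1.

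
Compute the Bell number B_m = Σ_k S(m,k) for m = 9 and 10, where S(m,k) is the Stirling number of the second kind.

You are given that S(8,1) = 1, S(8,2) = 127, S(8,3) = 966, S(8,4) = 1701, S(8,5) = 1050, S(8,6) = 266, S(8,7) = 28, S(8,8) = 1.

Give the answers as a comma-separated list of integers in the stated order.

[9] T[9,1]:1*1+0=1 · T[9,2]:2*127+1=255 · T[9,3]:3*966+127=3025 · T[9,4]:4*1701+966=7770 · T[9,5]:5*1050+1701=6951 · T[9,6]:6*266+1050=2646 · T[9,7]:7*28+266=462 · T[9,8]:8*1+28=36 · T[9,9]:9*0+1=1
[10] T[10,1]:1*1+0=1 · T[10,2]:2*255+1=511 · T[10,3]:3*3025+255=9330 · T[10,4]:4*7770+3025=34105 · T[10,5]:5*6951+7770=42525 · T[10,6]:6*2646+6951=22827 · T[10,7]:7*462+2646=5880 · T[10,8]:8*36+462=750 · T[10,9]:9*1+36=45 · T[10,10]:10*0+1=1
B_9 = ΣS(9,k) = 1+255+3025+7770+6951+2646+462+36+1 = 21147
B_10 = ΣS(10,k) = 1+511+9330+34105+42525+22827+5880+750+45+1 = 115975

21147, 115975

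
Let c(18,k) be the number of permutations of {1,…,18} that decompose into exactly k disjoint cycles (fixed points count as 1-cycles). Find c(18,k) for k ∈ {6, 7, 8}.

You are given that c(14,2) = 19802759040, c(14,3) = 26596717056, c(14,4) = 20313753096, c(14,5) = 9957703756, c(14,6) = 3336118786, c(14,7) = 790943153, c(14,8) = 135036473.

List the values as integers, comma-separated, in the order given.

r15: T_15,3=14×26596717056+19802759040=392156797824; T_15,4=14×20313753096+26596717056=310989260400; T_15,5=14×9957703756+20313753096=159721605680; T_15,6=14×3336118786+9957703756=56663366760; T_15,7=14×790943153+3336118786=14409322928; T_15,8=14×135036473+790943153=2681453775
r16: T_16,4=15×310989260400+392156797824=5056995703824; T_16,5=15×159721605680+310989260400=2706813345600; T_16,6=15×56663366760+159721605680=1009672107080; T_16,7=15×14409322928+56663366760=272803210680; T_16,8=15×2681453775+14409322928=54631129553
r17: T_17,5=16×2706813345600+5056995703824=48366009233424; T_17,6=16×1009672107080+2706813345600=18861567058880; T_17,7=16×272803210680+1009672107080=5374523477960; T_17,8=16×54631129553+272803210680=1146901283528
r18: T_18,6=17×18861567058880+48366009233424=369012649234384; T_18,7=17×5374523477960+18861567058880=110228466184200; T_18,8=17×1146901283528+5374523477960=24871845297936
Read c(18,6) = 369012649234384, c(18,7) = 110228466184200, c(18,8) = 24871845297936.

369012649234384, 110228466184200, 24871845297936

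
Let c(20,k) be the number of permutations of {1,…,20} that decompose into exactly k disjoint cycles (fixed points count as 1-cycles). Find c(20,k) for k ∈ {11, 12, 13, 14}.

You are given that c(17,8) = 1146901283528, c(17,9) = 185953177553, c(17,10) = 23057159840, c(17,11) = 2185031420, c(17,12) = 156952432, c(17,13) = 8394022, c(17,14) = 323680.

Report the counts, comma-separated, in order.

r18: T_18,9=17×185953177553+1146901283528=4308105301929; T_18,10=17×23057159840+185953177553=577924894833; T_18,11=17×2185031420+23057159840=60202693980; T_18,12=17×156952432+2185031420=4853222764; T_18,13=17×8394022+156952432=299650806; T_18,14=17×323680+8394022=13896582
r19: T_19,10=18×577924894833+4308105301929=14710753408923; T_19,11=18×60202693980+577924894833=1661573386473; T_19,12=18×4853222764+60202693980=147560703732; T_19,13=18×299650806+4853222764=10246937272; T_19,14=18×13896582+299650806=549789282
r20: T_20,11=19×1661573386473+14710753408923=46280647751910; T_20,12=19×147560703732+1661573386473=4465226757381; T_20,13=19×10246937272+147560703732=342252511900; T_20,14=19×549789282+10246937272=20692933630
Read c(20,11) = 46280647751910, c(20,12) = 4465226757381, c(20,13) = 342252511900, c(20,14) = 20692933630.

46280647751910, 4465226757381, 342252511900, 20692933630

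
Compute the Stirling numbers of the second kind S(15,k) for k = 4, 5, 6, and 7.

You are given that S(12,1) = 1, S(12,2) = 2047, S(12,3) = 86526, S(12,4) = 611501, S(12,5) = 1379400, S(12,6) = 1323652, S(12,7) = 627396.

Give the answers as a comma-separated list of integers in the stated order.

r13: T_13,2=2×2047+1=4095; T_13,3=3×86526+2047=261625; T_13,4=4×611501+86526=2532530; T_13,5=5×1379400+611501=7508501; T_13,6=6×1323652+1379400=9321312; T_13,7=7×627396+1323652=5715424
r14: T_14,3=3×261625+4095=788970; T_14,4=4×2532530+261625=10391745; T_14,5=5×7508501+2532530=40075035; T_14,6=6×9321312+7508501=63436373; T_14,7=7×5715424+9321312=49329280
r15: T_15,4=4×10391745+788970=42355950; T_15,5=5×40075035+10391745=210766920; T_15,6=6×63436373+40075035=420693273; T_15,7=7×49329280+63436373=408741333
Read S(15,4) = 42355950, S(15,5) = 210766920, S(15,6) = 420693273, S(15,7) = 408741333.

42355950, 210766920, 420693273, 408741333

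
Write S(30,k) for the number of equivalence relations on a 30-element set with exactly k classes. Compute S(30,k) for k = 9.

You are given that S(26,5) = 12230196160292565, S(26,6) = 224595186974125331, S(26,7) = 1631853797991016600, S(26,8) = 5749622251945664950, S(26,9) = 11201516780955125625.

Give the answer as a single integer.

88300984248924568770870

i=27: T(27,6)=12230196160292565+6·224595186974125331=1359801318005044551 | T(27,7)=224595186974125331+7·1631853797991016600=11647571772911241531 | T(27,8)=1631853797991016600+8·5749622251945664950=47628831813556336200 | T(27,9)=5749622251945664950+9·11201516780955125625=106563273280541795575
i=28: T(28,7)=1359801318005044551+7·11647571772911241531=82892803728383735268 | T(28,8)=11647571772911241531+8·47628831813556336200=392678226281361931131 | T(28,9)=47628831813556336200+9·106563273280541795575=1006698291338432496375
i=29: T(29,8)=82892803728383735268+8·392678226281361931131=3224318613979279184316 | T(29,9)=392678226281361931131+9·1006698291338432496375=9452962848327254398506
i=30: T(30,9)=3224318613979279184316+9·9452962848327254398506=88300984248924568770870
Read S(30,9) = 88300984248924568770870.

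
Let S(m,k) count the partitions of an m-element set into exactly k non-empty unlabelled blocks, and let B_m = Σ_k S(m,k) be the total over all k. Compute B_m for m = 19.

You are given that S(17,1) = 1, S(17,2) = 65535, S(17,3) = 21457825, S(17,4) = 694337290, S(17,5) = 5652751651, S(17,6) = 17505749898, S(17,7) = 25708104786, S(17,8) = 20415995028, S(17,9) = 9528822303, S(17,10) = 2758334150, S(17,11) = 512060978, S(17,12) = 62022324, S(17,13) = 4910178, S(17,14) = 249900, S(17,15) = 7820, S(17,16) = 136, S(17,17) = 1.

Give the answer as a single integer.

[18] T[18,1]:1*1+0=1 · T[18,2]:2*65535+1=131071 · T[18,3]:3*21457825+65535=64439010 · T[18,4]:4*694337290+21457825=2798806985 · T[18,5]:5*5652751651+694337290=28958095545 · T[18,6]:6*17505749898+5652751651=110687251039 · T[18,7]:7*25708104786+17505749898=197462483400 · T[18,8]:8*20415995028+25708104786=189036065010 · T[18,9]:9*9528822303+20415995028=106175395755 · T[18,10]:10*2758334150+9528822303=37112163803 · T[18,11]:11*512060978+2758334150=8391004908 · T[18,12]:12*62022324+512060978=1256328866 · T[18,13]:13*4910178+62022324=125854638 · T[18,14]:14*249900+4910178=8408778 · T[18,15]:15*7820+249900=367200 · T[18,16]:16*136+7820=9996 · T[18,17]:17*1+136=153 · T[18,18]:18*0+1=1
[19] T[19,1]:1*1+0=1 · T[19,2]:2*131071+1=262143 · T[19,3]:3*64439010+131071=193448101 · T[19,4]:4*2798806985+64439010=11259666950 · T[19,5]:5*28958095545+2798806985=147589284710 · T[19,6]:6*110687251039+28958095545=693081601779 · T[19,7]:7*197462483400+110687251039=1492924634839 · T[19,8]:8*189036065010+197462483400=1709751003480 · T[19,9]:9*106175395755+189036065010=1144614626805 · T[19,10]:10*37112163803+106175395755=477297033785 · T[19,11]:11*8391004908+37112163803=129413217791 · T[19,12]:12*1256328866+8391004908=23466951300 · T[19,13]:13*125854638+1256328866=2892439160 · T[19,14]:14*8408778+125854638=243577530 · T[19,15]:15*367200+8408778=13916778 · T[19,16]:16*9996+367200=527136 · T[19,17]:17*153+9996=12597 · T[19,18]:18*1+153=171 · T[19,19]:19*0+1=1
B_19 = ΣS(19,k) = 1+262143+193448101+11259666950+147589284710+693081601779+1492924634839+1709751003480+1144614626805+477297033785+129413217791+23466951300+2892439160+243577530+13916778+527136+12597+171+1 = 5832742205057

5832742205057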